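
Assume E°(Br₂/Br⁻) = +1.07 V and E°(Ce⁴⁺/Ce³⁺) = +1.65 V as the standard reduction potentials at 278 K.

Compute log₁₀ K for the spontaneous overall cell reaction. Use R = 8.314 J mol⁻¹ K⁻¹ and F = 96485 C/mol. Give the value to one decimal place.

21.0

Cathode: Ce⁴⁺/Ce³⁺; anode: Br₂/Br⁻. E°cell = (+1.65) − (+1.07) = +0.58 V, with n = 2.
ΔG° = −nFE° = −RT ln K, so ln K = nFE°/(RT) = (2)(96485)(+0.58) / ((8.314)(278)) = 48.424.
log₁₀ K = 48.424 / ln 10 = 21.0.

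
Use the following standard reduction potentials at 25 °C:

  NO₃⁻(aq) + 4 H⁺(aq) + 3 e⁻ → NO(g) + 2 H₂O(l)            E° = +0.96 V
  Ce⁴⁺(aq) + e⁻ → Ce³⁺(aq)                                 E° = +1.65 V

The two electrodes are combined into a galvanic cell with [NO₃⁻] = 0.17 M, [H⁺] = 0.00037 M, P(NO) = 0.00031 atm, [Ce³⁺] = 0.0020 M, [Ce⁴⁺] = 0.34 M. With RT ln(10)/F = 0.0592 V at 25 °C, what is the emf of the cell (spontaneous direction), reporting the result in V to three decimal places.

+1.039 V

Ce⁴⁺/Ce³⁺ is the cathode (higher E°), NO₃⁻/NO the anode: E°cell = +1.65 − (+0.96) = +0.69 V, n = 3.
Overall: 3 Ce⁴⁺(aq) + NO(g) + 2 H₂O(l) → 3 Ce³⁺(aq) + NO₃⁻(aq) + 4 H⁺(aq)
Q = [Ce³⁺]^3·[NO₃⁻]·[H⁺]^4 / ([Ce⁴⁺]^3·P(NO)); log Q = -17.679.
E = E° − (0.0592/n) log Q = +0.69 − (0.0592/3)(-17.679) = +1.039 V.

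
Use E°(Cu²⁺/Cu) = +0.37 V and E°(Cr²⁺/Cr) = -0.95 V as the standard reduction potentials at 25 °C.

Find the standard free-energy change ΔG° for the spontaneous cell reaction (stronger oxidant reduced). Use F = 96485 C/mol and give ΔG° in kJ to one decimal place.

Cu²⁺/Cu (E° = +0.37 V) is the cathode; Cr²⁺/Cr (E° = -0.95 V) is the anode, so E°cell = +1.32 V.
Balancing electrons gives n = 2 (lcm of 2 and 2).
ΔG° = −nFE° = −(2)(96485)(+1.32) = -254,720 J = -254.7 kJ.

-254.7 kJ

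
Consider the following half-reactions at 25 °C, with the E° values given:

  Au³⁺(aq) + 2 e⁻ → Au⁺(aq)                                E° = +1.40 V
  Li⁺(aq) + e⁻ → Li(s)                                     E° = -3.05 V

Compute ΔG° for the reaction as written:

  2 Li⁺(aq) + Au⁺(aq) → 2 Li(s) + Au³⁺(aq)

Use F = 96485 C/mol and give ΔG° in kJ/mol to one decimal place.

As written, Li⁺/Li is reduced (cathode) and Au³⁺/Au⁺ is oxidised (anode), so E°cell = (-3.05) − (+1.40) = -4.45 V.
Balancing electrons gives n = 2.
ΔG° = −nFE° = −(2)(96485)(-4.45) = 858,716 J = +858.7 kJ/mol.

+858.7 kJ/mol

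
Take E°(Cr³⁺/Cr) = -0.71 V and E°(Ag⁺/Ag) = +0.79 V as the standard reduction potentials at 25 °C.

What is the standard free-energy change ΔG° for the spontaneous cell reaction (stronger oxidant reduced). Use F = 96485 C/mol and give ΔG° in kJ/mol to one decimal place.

Ag⁺/Ag (E° = +0.79 V) is the cathode; Cr³⁺/Cr (E° = -0.71 V) is the anode, so E°cell = +1.50 V.
Balancing electrons gives n = 3 (lcm of 1 and 3).
ΔG° = −nFE° = −(3)(96485)(+1.50) = -434,182 J = -434.2 kJ/mol.

-434.2 kJ/mol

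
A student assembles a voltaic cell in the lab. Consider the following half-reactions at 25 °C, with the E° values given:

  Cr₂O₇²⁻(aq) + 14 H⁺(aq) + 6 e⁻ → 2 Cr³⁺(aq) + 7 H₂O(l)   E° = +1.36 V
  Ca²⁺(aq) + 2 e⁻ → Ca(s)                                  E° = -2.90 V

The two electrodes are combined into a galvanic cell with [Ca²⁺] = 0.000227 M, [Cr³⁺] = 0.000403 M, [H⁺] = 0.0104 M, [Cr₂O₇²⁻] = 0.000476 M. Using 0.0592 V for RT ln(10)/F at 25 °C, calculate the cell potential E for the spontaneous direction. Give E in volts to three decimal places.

Cr₂O₇²⁻/Cr³⁺ is the cathode (higher E°), Ca²⁺/Ca the anode: E°cell = +1.36 − (-2.90) = +4.26 V, n = 6.
Overall: Cr₂O₇²⁻(aq) + 14 H⁺(aq) + 3 Ca(s) → 2 Cr³⁺(aq) + 7 H₂O(l) + 3 Ca²⁺(aq)
Q = [Cr³⁺]^2·[Ca²⁺]^3 / ([Cr₂O₇²⁻]·[H⁺]^14); log Q = 13.363.
E = E° − (0.0592/n) log Q = +4.26 − (0.0592/6)(13.363) = +4.128 V.

+4.128 V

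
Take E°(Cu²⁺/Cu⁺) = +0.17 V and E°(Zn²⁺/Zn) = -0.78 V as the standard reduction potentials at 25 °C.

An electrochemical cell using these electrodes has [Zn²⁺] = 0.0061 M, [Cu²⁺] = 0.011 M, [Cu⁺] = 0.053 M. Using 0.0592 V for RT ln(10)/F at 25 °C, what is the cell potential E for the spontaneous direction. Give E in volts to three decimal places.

+0.975 V

Cu²⁺/Cu⁺ is the cathode (higher E°), Zn²⁺/Zn the anode: E°cell = +0.17 − (-0.78) = +0.95 V, n = 2.
Overall: 2 Cu²⁺(aq) + Zn(s) → 2 Cu⁺(aq) + Zn²⁺(aq)
Q = [Cu⁺]^2·[Zn²⁺] / ([Cu²⁺]^2); log Q = -0.849.
E = E° − (0.0592/n) log Q = +0.95 − (0.0592/2)(-0.849) = +0.975 V.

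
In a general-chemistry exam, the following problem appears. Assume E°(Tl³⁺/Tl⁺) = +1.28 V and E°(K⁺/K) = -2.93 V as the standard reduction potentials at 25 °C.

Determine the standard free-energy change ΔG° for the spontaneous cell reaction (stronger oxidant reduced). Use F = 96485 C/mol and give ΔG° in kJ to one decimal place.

-812.4 kJ

Tl³⁺/Tl⁺ (E° = +1.28 V) is the cathode; K⁺/K (E° = -2.93 V) is the anode, so E°cell = +4.21 V.
Balancing electrons gives n = 2 (lcm of 2 and 1).
ΔG° = −nFE° = −(2)(96485)(+4.21) = -812,404 J = -812.4 kJ.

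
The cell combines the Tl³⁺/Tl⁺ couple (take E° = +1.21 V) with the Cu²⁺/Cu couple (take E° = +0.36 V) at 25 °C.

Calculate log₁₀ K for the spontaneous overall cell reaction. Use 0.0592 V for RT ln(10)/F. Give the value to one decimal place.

Cathode: Tl³⁺/Tl⁺; anode: Cu²⁺/Cu. E°cell = +0.85 V, n = 2.
log K = nE°cell / 0.0592 = (2)(+0.85) / 0.0592 = 28.7.

28.7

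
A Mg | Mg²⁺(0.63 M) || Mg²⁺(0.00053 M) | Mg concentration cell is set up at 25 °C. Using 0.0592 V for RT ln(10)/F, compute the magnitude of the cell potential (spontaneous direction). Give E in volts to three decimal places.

+0.091 V

For a concentration cell E°cell = 0. The 0.63 M side is the cathode (reduction is favoured where [Mg²⁺] is higher).
With n = 2, E = −(0.0592/2) log([Mg²⁺]ₐₙ/[Mg²⁺]꜀ₐₜ) = −(0.0592/2) log(0.00053/0.63) = −(0.0592/2)(-3.075) = +0.091 V.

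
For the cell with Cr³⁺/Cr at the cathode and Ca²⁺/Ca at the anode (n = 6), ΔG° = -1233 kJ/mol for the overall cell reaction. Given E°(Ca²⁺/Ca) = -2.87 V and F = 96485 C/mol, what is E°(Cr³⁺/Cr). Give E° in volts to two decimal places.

-0.74 V

E°cell = −ΔG°/(nF) = −(-1233×10³)/((6)(96485)) = +2.130 V.
Since Cr³⁺/Cr is the cathode and Ca²⁺/Ca the anode, E°cell = E°(Cr³⁺/Cr) − E°(Ca²⁺/Ca).
So E°(Cr³⁺/Cr) = E°cell + E°(Ca²⁺/Ca) = +2.130 + (-2.87) = -0.74 V.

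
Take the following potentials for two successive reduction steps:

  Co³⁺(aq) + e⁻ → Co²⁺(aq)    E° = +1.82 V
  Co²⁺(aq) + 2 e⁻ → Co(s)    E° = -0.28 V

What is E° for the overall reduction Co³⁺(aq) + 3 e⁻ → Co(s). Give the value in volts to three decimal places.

Adding the free-energy changes (−nFE°) of the two steps gives −n₃FE°₃ = −n₁FE°₁ − n₂FE°₂.
E°₃ = (1×+1.82 + 2×-0.28) / 3 = (+1.260) / 3 = +0.420 V.

+0.420 V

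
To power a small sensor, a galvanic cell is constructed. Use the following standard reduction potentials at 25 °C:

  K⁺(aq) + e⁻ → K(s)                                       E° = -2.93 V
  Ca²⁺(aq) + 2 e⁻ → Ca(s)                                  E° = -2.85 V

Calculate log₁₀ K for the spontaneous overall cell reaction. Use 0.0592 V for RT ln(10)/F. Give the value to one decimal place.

2.7

Cathode: Ca²⁺/Ca; anode: K⁺/K. E°cell = +0.08 V, n = 2.
log K = nE°cell / 0.0592 = (2)(+0.08) / 0.0592 = 2.7.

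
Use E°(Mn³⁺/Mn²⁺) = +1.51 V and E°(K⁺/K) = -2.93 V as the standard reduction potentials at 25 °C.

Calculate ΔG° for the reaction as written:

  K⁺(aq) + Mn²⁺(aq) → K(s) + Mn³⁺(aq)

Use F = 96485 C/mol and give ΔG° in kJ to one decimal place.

As written, K⁺/K is reduced (cathode) and Mn³⁺/Mn²⁺ is oxidised (anode), so E°cell = (-2.93) − (+1.51) = -4.44 V.
Balancing electrons gives n = 1.
ΔG° = −nFE° = −(1)(96485)(-4.44) = 428,393 J = +428.4 kJ.

+428.4 kJ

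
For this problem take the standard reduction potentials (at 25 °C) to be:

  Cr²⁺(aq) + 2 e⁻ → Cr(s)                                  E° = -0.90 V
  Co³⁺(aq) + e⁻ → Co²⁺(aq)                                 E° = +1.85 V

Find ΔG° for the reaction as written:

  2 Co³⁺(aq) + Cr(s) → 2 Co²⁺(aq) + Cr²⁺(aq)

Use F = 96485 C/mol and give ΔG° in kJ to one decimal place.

As written, Co³⁺/Co²⁺ is reduced (cathode) and Cr²⁺/Cr is oxidised (anode), so E°cell = (+1.85) − (-0.90) = +2.75 V.
Balancing electrons gives n = 2.
ΔG° = −nFE° = −(2)(96485)(+2.75) = -530,668 J = -530.7 kJ.

-530.7 kJ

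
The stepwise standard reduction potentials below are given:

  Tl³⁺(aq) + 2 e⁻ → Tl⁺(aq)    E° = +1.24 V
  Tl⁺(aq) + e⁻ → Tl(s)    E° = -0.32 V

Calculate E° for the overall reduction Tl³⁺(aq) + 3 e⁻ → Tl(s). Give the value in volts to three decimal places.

+0.720 V

Since ΔG° = −nFE° is additive over sequential reductions, n₃E°₃ = n₁E°₁ + n₂E°₂.
E°₃ = (2×+1.24 + 1×-0.32) / 3 = (+2.160) / 3 = +0.720 V.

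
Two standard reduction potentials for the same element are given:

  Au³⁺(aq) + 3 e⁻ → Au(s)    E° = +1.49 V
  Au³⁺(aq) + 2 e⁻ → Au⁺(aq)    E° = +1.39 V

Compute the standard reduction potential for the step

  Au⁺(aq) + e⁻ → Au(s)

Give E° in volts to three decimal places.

Sequential free energies add, so n₃E°₃ = n₁E°₁ + n₂E°₂.
With n₃ = 3, and the known step contributing 2×(+1.39) V, the unknown satisfies 1·E° = 3×(+1.49) − 2×(+1.39) = +1.690.
E° = +1.690 / 1 = +1.690 V.

+1.690 V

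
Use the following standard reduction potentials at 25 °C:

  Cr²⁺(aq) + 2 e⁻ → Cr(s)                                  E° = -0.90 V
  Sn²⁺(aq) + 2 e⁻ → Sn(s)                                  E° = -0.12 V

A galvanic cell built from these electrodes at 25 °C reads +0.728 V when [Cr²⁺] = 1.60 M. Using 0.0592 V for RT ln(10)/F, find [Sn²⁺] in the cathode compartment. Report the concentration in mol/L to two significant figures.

Sn²⁺/Sn is the cathode, Cr²⁺/Cr the anode: E°cell = +0.78 V, n = 2.
Overall reaction: Sn²⁺(aq) + Cr(s) → Sn(s) + Cr²⁺(aq); Q = [Cr²⁺]^1/[Sn²⁺]^1.
From E = E° − (0.0592/n) log Q: log Q = (E° − E)·n/0.0592 = (+0.78 − (+0.728))·2/0.0592 = 1.7568.
So 1·log[Sn²⁺] = 1·log(1.6) − log Q = 0.2041 − (1.7568) = -1.5527; [Sn²⁺] = 10^(-1.5527) ≈ 0.028 M.

0.028 M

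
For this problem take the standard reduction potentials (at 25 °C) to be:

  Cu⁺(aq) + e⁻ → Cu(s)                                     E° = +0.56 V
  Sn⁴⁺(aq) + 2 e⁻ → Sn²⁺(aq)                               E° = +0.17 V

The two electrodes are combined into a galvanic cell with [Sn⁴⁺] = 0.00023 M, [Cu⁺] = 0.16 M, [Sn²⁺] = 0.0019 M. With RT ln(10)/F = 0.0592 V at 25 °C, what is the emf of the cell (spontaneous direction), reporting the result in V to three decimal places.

+0.370 V

Cu⁺/Cu is the cathode (higher E°), Sn⁴⁺/Sn²⁺ the anode: E°cell = +0.56 − (+0.17) = +0.39 V, n = 2.
Overall: 2 Cu⁺(aq) + Sn²⁺(aq) → 2 Cu(s) + Sn⁴⁺(aq)
Q = [Sn⁴⁺] / ([Cu⁺]^2·[Sn²⁺]); log Q = 0.675.
E = E° − (0.0592/n) log Q = +0.39 − (0.0592/2)(0.675) = +0.370 V.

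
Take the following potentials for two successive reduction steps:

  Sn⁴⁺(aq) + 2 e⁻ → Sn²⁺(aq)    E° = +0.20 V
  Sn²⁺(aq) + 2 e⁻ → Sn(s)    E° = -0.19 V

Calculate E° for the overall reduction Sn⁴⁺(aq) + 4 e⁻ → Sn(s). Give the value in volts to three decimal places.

Adding the free-energy changes (−nFE°) of the two steps gives −n₃FE°₃ = −n₁FE°₁ − n₂FE°₂.
E°₃ = (2×+0.20 + 2×-0.19) / 4 = (+0.020) / 4 = +0.005 V.

+0.005 V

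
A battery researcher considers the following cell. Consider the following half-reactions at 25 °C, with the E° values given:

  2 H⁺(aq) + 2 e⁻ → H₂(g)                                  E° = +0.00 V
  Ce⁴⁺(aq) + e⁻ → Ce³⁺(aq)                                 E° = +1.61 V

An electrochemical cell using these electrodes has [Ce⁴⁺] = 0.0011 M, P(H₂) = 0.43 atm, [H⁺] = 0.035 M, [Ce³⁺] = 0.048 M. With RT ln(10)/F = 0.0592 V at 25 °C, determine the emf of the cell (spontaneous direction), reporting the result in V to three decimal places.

+1.588 V

Ce⁴⁺/Ce³⁺ is the cathode (higher E°), H⁺/H₂ the anode: E°cell = +1.61 − (+0.00) = +1.61 V, n = 2.
Overall: 2 Ce⁴⁺(aq) + H₂(g) → 2 Ce³⁺(aq) + 2 H⁺(aq)
Q = [Ce³⁺]^2·[H⁺]^2 / ([Ce⁴⁺]^2·P(H₂)); log Q = 0.734.
E = E° − (0.0592/n) log Q = +1.61 − (0.0592/2)(0.734) = +1.588 V.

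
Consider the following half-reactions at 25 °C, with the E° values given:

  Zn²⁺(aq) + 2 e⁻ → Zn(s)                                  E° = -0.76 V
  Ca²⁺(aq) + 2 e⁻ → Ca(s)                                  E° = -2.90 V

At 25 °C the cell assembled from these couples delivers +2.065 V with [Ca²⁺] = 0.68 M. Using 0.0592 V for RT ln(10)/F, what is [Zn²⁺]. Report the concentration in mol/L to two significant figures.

0.0020 M

Zn²⁺/Zn is the cathode, Ca²⁺/Ca the anode: E°cell = +2.14 V, n = 2.
Overall reaction: Zn²⁺(aq) + Ca(s) → Zn(s) + Ca²⁺(aq); Q = [Ca²⁺]^1/[Zn²⁺]^1.
From E = E° − (0.0592/n) log Q: log Q = (E° − E)·n/0.0592 = (+2.14 − (+2.065))·2/0.0592 = 2.5338.
So 1·log[Zn²⁺] = 1·log(0.68) − log Q = -0.1675 − (2.5338) = -2.7013; [Zn²⁺] = 10^(-2.7013) ≈ 0.0020 M.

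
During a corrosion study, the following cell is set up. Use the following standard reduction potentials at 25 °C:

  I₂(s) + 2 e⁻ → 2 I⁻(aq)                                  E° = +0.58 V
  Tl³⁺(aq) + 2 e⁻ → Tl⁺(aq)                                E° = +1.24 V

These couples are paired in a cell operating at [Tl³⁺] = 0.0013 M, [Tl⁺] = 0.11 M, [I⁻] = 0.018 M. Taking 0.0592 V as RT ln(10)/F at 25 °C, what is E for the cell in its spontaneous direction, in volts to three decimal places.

Tl³⁺/Tl⁺ is the cathode (higher E°), I₂/I⁻ the anode: E°cell = +1.24 − (+0.58) = +0.66 V, n = 2.
Overall: Tl³⁺(aq) + 2 I⁻(aq) → Tl⁺(aq) + I₂(s)
Q = [Tl⁺] / ([Tl³⁺]·[I⁻]^2); log Q = 5.417.
E = E° − (0.0592/n) log Q = +0.66 − (0.0592/2)(5.417) = +0.500 V.

+0.500 V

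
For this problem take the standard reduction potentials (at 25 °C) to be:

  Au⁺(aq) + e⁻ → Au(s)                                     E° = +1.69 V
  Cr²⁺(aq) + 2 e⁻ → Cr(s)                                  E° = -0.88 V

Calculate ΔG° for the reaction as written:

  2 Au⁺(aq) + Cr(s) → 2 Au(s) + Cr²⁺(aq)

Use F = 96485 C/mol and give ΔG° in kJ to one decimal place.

As written, Au⁺/Au is reduced (cathode) and Cr²⁺/Cr is oxidised (anode), so E°cell = (+1.69) − (-0.88) = +2.57 V.
Balancing electrons gives n = 2.
ΔG° = −nFE° = −(2)(96485)(+2.57) = -495,933 J = -495.9 kJ.

-495.9 kJ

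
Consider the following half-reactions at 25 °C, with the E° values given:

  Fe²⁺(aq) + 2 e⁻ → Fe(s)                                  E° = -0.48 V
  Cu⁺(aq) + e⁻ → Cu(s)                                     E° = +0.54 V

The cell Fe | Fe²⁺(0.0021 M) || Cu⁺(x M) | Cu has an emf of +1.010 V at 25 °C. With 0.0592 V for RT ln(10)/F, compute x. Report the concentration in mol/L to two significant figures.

Cu⁺/Cu is the cathode, Fe²⁺/Fe the anode: E°cell = +1.02 V, n = 2.
Overall reaction: 2 Cu⁺(aq) + Fe(s) → 2 Cu(s) + Fe²⁺(aq); Q = [Fe²⁺]^1/[Cu⁺]^2.
From E = E° − (0.0592/n) log Q: log Q = (E° − E)·n/0.0592 = (+1.02 − (+1.010))·2/0.0592 = 0.3378.
So 2·log[Cu⁺] = 1·log(0.0021) − log Q = -2.6778 − (0.3378) = -3.0156; log[Cu⁺] = -3.0156 / 2 = -1.5078; [Cu⁺] = 10^(-1.5078) ≈ 0.031 M.

0.031 M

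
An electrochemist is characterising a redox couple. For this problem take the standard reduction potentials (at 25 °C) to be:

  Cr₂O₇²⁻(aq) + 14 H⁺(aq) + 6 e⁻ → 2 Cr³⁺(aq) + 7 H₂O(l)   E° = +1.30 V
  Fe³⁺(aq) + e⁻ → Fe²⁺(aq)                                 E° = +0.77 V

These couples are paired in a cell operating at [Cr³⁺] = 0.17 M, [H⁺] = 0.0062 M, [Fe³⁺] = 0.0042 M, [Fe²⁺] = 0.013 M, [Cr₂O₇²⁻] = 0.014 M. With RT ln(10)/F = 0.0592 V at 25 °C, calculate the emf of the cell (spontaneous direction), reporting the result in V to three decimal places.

Cr₂O₇²⁻/Cr³⁺ is the cathode (higher E°), Fe³⁺/Fe²⁺ the anode: E°cell = +1.30 − (+0.77) = +0.53 V, n = 6.
Overall: Cr₂O₇²⁻(aq) + 14 H⁺(aq) + 6 Fe²⁺(aq) → 2 Cr³⁺(aq) + 7 H₂O(l) + 6 Fe³⁺(aq)
Q = [Cr³⁺]^2·[Fe³⁺]^6 / ([Cr₂O₇²⁻]·[H⁺]^14·[Fe²⁺]^6); log Q = 28.277.
E = E° − (0.0592/n) log Q = +0.53 − (0.0592/6)(28.277) = +0.251 V.

+0.251 V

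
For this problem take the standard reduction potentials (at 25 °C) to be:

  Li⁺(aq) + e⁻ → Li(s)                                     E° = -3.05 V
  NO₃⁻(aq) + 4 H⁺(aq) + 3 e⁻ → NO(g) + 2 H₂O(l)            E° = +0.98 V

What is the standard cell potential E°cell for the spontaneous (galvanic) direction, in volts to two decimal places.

The NO₃⁻/NO couple has the higher reduction potential, so it is the cathode; Li⁺/Li is oxidised at the anode.
E°cell = E°(cathode) − E°(anode) = (+0.98) − (-3.05) = +4.03 V.

+4.03 V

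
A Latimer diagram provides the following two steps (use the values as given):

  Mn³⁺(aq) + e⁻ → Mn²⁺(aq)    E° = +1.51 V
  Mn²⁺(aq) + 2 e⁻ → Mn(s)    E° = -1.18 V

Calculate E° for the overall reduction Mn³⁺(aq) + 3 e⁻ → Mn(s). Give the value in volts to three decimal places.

-0.283 V

Since ΔG° = −nFE° is additive over sequential reductions, n₃E°₃ = n₁E°₁ + n₂E°₂.
E°₃ = (1×+1.51 + 2×-1.18) / 3 = (-0.850) / 3 = -0.283 V.
Simply averaging or adding the two E° values would be wrong; the electron-weighted sum is required.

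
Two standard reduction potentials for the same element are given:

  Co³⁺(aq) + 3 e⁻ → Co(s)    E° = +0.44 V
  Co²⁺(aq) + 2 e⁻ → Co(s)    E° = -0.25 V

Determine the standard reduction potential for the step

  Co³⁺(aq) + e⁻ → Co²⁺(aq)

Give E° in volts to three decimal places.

Sequential free energies add, so n₃E°₃ = n₁E°₁ + n₂E°₂.
With n₃ = 3, and the known step contributing 2×(-0.25) V, the unknown satisfies 1·E° = 3×(+0.44) − 2×(-0.25) = +1.820.
E° = +1.820 / 1 = +1.820 V.

+1.820 V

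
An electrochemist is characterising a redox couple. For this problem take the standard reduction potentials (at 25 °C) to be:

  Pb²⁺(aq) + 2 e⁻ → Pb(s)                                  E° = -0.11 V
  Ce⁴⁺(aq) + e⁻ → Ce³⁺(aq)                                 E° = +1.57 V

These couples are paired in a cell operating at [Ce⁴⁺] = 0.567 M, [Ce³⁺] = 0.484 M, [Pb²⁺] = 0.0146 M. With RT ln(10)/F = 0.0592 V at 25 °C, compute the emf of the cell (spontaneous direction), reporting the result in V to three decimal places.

+1.738 V

Ce⁴⁺/Ce³⁺ is the cathode (higher E°), Pb²⁺/Pb the anode: E°cell = +1.57 − (-0.11) = +1.68 V, n = 2.
Overall: 2 Ce⁴⁺(aq) + Pb(s) → 2 Ce³⁺(aq) + Pb²⁺(aq)
Q = [Ce³⁺]^2·[Pb²⁺] / ([Ce⁴⁺]^2); log Q = -1.973.
E = E° − (0.0592/n) log Q = +1.68 − (0.0592/2)(-1.973) = +1.738 V.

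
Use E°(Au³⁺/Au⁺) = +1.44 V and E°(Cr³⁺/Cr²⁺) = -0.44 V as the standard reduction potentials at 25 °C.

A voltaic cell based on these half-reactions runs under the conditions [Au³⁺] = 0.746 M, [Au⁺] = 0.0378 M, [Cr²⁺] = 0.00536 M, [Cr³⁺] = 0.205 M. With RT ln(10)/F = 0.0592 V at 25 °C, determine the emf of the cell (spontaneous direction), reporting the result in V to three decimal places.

+1.825 V

Au³⁺/Au⁺ is the cathode (higher E°), Cr³⁺/Cr²⁺ the anode: E°cell = +1.44 − (-0.44) = +1.88 V, n = 2.
Overall: Au³⁺(aq) + 2 Cr²⁺(aq) → Au⁺(aq) + 2 Cr³⁺(aq)
Q = [Au⁺]·[Cr³⁺]^2 / ([Au³⁺]·[Cr²⁺]^2); log Q = 1.870.
E = E° − (0.0592/n) log Q = +1.88 − (0.0592/2)(1.870) = +1.825 V.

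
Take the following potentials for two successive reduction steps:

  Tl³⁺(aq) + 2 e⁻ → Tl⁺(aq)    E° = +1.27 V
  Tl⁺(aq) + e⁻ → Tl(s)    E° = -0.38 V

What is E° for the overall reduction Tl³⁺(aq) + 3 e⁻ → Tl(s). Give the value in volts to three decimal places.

Since ΔG° = −nFE° is additive over sequential reductions, n₃E°₃ = n₁E°₁ + n₂E°₂.
E°₃ = (2×+1.27 + 1×-0.38) / 3 = (+2.160) / 3 = +0.720 V.
Simply averaging or adding the two E° values would be wrong; the electron-weighted sum is required.

+0.720 V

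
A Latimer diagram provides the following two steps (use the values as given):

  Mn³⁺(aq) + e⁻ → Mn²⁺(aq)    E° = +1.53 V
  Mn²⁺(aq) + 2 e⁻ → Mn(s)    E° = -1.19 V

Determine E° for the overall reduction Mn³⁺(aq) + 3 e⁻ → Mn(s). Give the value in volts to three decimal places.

Standard free energies of sequential steps add: ΔG°₃ = ΔG°₁ + ΔG°₂, so n₃E°₃ = n₁E°₁ + n₂E°₂.
E°₃ = (1×+1.53 + 2×-1.19) / 3 = (-0.850) / 3 = -0.283 V.
E° values themselves are not directly additive — weighting by electron count is essential.

-0.283 V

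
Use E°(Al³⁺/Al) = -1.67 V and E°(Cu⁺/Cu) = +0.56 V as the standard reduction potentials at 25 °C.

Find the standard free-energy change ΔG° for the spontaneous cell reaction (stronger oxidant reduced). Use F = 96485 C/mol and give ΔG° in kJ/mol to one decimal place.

Cu⁺/Cu (E° = +0.56 V) is the cathode; Al³⁺/Al (E° = -1.67 V) is the anode, so E°cell = +2.23 V.
Balancing electrons gives n = 3 (lcm of 1 and 3).
ΔG° = −nFE° = −(3)(96485)(+2.23) = -645,485 J = -645.5 kJ/mol.

-645.5 kJ/mol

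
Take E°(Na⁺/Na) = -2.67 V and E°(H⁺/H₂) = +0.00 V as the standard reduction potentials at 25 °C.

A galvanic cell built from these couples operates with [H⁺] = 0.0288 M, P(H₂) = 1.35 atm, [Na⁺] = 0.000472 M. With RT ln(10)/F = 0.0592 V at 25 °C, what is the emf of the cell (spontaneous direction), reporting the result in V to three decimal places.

H⁺/H₂ is the cathode (higher E°), Na⁺/Na the anode: E°cell = +0.00 − (-2.67) = +2.67 V, n = 2.
Overall: 2 H⁺(aq) + 2 Na(s) → H₂(g) + 2 Na⁺(aq)
Q = P(H₂)·[Na⁺]^2 / ([H⁺]^2); log Q = -3.441.
E = E° − (0.0592/n) log Q = +2.67 − (0.0592/2)(-3.441) = +2.772 V.

+2.772 V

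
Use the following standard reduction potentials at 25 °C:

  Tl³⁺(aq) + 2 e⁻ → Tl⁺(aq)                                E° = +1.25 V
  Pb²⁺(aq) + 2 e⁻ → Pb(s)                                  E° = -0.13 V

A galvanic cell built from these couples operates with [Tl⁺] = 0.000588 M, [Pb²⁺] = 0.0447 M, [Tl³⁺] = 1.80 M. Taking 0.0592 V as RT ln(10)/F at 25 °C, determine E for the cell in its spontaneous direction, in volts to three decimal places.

Tl³⁺/Tl⁺ is the cathode (higher E°), Pb²⁺/Pb the anode: E°cell = +1.25 − (-0.13) = +1.38 V, n = 2.
Overall: Tl³⁺(aq) + Pb(s) → Tl⁺(aq) + Pb²⁺(aq)
Q = [Tl⁺]·[Pb²⁺] / ([Tl³⁺]); log Q = -4.836.
E = E° − (0.0592/n) log Q = +1.38 − (0.0592/2)(-4.836) = +1.523 V.

+1.523 V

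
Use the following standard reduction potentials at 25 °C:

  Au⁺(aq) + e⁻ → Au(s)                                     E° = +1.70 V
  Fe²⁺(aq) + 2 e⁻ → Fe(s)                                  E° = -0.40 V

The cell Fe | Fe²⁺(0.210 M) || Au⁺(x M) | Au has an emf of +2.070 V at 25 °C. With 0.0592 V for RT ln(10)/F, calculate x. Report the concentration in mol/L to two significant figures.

Au⁺/Au is the cathode, Fe²⁺/Fe the anode: E°cell = +2.10 V, n = 2.
Overall reaction: 2 Au⁺(aq) + Fe(s) → 2 Au(s) + Fe²⁺(aq); Q = [Fe²⁺]^1/[Au⁺]^2.
From E = E° − (0.0592/n) log Q: log Q = (E° − E)·n/0.0592 = (+2.10 − (+2.070))·2/0.0592 = 1.0135.
So 2·log[Au⁺] = 1·log(0.21) − log Q = -0.6778 − (1.0135) = -1.6913; log[Au⁺] = -1.6913 / 2 = -0.8457; [Au⁺] = 10^(-0.8457) ≈ 0.14 M.

0.14 M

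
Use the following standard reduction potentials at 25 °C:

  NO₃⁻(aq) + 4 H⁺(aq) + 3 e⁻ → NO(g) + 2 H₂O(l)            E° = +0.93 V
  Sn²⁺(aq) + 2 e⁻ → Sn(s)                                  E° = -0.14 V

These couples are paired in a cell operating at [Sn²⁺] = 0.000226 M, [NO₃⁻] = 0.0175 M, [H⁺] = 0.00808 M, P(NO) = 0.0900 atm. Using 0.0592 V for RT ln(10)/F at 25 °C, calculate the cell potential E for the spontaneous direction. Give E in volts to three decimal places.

NO₃⁻/NO is the cathode (higher E°), Sn²⁺/Sn the anode: E°cell = +0.93 − (-0.14) = +1.07 V, n = 6.
Overall: 2 NO₃⁻(aq) + 8 H⁺(aq) + 3 Sn(s) → 2 NO(g) + 4 H₂O(l) + 3 Sn²⁺(aq)
Q = P(NO)^2·[Sn²⁺]^3 / ([NO₃⁻]^2·[H⁺]^8); log Q = 7.225.
E = E° − (0.0592/n) log Q = +1.07 − (0.0592/6)(7.225) = +0.999 V.

+0.999 V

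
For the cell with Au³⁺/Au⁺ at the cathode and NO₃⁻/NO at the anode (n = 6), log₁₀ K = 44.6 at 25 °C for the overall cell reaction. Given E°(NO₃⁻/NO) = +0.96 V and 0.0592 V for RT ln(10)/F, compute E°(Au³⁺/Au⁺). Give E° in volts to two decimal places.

+1.40 V

E°cell = (0.0592/n)·log K = (0.0592/6)(44.6) = +0.440 V.
Since Au³⁺/Au⁺ is the cathode and NO₃⁻/NO the anode, E°cell = E°(Au³⁺/Au⁺) − E°(NO₃⁻/NO).
So E°(Au³⁺/Au⁺) = E°cell + E°(NO₃⁻/NO) = +0.440 + (+0.96) = +1.40 V.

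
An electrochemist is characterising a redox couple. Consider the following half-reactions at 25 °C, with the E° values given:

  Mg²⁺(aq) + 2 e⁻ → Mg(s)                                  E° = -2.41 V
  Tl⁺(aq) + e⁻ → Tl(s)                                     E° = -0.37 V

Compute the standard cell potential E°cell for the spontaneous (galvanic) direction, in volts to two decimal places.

+2.04 V

The Tl⁺/Tl couple has the higher reduction potential, so it is the cathode; Mg²⁺/Mg is oxidised at the anode.
E°cell = E°(cathode) − E°(anode) = (-0.37) − (-2.41) = +2.04 V.
Since E°cell > 0, the reaction is spontaneous under standard conditions.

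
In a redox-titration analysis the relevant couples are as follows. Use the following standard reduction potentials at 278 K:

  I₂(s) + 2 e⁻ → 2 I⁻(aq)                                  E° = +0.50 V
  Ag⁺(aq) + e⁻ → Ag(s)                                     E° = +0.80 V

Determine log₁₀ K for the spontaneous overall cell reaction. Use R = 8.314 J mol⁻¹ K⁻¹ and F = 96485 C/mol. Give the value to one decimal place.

Cathode: Ag⁺/Ag; anode: I₂/I⁻. E°cell = (+0.80) − (+0.50) = +0.30 V, with n = 2.
ΔG° = −nFE° = −RT ln K, so ln K = nFE°/(RT) = (2)(96485)(+0.30) / ((8.314)(278)) = 25.047.
log₁₀ K = 25.047 / ln 10 = 10.9.

10.9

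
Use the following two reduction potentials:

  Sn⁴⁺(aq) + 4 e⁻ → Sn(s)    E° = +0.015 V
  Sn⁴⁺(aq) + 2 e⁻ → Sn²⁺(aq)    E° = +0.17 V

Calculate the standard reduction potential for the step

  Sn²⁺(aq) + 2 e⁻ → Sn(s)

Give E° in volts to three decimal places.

Sequential free energies add, so n₃E°₃ = n₁E°₁ + n₂E°₂.
With n₃ = 4, and the known step contributing 2×(+0.17) V, the unknown satisfies 2·E° = 4×(+0.015) − 2×(+0.17) = -0.280.
E° = -0.280 / 2 = -0.140 V.

-0.140 V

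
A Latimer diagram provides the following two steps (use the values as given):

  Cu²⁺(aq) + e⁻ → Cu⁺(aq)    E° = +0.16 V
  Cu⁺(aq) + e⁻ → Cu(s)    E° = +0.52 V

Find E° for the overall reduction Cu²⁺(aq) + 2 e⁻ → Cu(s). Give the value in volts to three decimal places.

+0.340 V

Since ΔG° = −nFE° is additive over sequential reductions, n₃E°₃ = n₁E°₁ + n₂E°₂.
E°₃ = (1×+0.16 + 1×+0.52) / 2 = (+0.680) / 2 = +0.340 V.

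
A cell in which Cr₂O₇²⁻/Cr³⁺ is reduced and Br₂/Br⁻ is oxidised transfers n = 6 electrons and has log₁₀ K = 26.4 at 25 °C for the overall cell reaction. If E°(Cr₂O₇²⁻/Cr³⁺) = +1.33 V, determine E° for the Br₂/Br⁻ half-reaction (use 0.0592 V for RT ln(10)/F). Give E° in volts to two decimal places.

+1.07 V

E°cell = (0.0592/n)·log K = (0.0592/6)(26.4) = +0.260 V.
Since Cr₂O₇²⁻/Cr³⁺ is the cathode and Br₂/Br⁻ the anode, E°cell = E°(Cr₂O₇²⁻/Cr³⁺) − E°(Br₂/Br⁻).
So E°(Br₂/Br⁻) = E°(Cr₂O₇²⁻/Cr³⁺) − E°cell = (+1.33) − (+0.260) = +1.07 V.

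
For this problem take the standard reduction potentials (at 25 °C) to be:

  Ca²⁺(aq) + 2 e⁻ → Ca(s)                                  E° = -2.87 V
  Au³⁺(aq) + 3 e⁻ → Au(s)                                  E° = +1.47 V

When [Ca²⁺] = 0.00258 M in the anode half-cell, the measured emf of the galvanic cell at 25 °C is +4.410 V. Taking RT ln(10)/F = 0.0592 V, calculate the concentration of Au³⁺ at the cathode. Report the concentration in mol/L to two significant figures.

0.46 M

Au³⁺/Au is the cathode, Ca²⁺/Ca the anode: E°cell = +4.34 V, n = 6.
Overall reaction: 2 Au³⁺(aq) + 3 Ca(s) → 2 Au(s) + 3 Ca²⁺(aq); Q = [Ca²⁺]^3/[Au³⁺]^2.
From E = E° − (0.0592/n) log Q: log Q = (E° − E)·n/0.0592 = (+4.34 − (+4.410))·6/0.0592 = -7.0946.
So 2·log[Au³⁺] = 3·log(0.00258) − log Q = -7.7651 − (-7.0946) = -0.6705; log[Au³⁺] = -0.6705 / 2 = -0.3352; [Au³⁺] = 10^(-0.3352) ≈ 0.46 M.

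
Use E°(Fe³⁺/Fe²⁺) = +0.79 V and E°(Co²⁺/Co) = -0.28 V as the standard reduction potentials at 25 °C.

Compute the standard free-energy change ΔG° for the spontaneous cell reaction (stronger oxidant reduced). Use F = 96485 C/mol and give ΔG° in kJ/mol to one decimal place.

Fe³⁺/Fe²⁺ (E° = +0.79 V) is the cathode; Co²⁺/Co (E° = -0.28 V) is the anode, so E°cell = +1.07 V.
Balancing electrons gives n = 2 (lcm of 1 and 2).
ΔG° = −nFE° = −(2)(96485)(+1.07) = -206,478 J = -206.5 kJ/mol.

-206.5 kJ/mol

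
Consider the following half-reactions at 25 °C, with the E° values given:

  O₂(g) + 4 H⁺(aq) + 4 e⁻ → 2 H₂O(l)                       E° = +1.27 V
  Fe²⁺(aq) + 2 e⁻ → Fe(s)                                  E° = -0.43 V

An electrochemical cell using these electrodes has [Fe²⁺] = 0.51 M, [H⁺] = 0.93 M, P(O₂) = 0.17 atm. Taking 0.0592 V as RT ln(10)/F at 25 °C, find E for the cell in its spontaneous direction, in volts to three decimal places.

O₂/H₂O is the cathode (higher E°), Fe²⁺/Fe the anode: E°cell = +1.27 − (-0.43) = +1.70 V, n = 4.
Overall: O₂(g) + 4 H⁺(aq) + 2 Fe(s) → 2 H₂O(l) + 2 Fe²⁺(aq)
Q = [Fe²⁺]^2 / (P(O₂)·[H⁺]^4); log Q = 0.311.
E = E° − (0.0592/n) log Q = +1.70 − (0.0592/4)(0.311) = +1.695 V.

+1.695 V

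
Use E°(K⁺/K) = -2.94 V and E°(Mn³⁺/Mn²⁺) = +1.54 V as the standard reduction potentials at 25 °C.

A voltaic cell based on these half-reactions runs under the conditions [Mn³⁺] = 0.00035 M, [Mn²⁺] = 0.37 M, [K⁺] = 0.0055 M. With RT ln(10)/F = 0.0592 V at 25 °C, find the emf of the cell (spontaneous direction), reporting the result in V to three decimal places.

Mn³⁺/Mn²⁺ is the cathode (higher E°), K⁺/K the anode: E°cell = +1.54 − (-2.94) = +4.48 V, n = 1.
Overall: Mn³⁺(aq) + K(s) → Mn²⁺(aq) + K⁺(aq)
Q = [Mn²⁺]·[K⁺] / ([Mn³⁺]); log Q = 0.764.
E = E° − (0.0592/n) log Q = +4.48 − (0.0592/1)(0.764) = +4.435 V.

+4.435 V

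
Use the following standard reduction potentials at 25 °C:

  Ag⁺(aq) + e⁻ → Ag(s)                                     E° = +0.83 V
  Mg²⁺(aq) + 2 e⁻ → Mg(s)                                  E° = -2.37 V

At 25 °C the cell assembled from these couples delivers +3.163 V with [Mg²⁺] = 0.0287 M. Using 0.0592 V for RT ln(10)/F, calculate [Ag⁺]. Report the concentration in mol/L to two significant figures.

Ag⁺/Ag is the cathode, Mg²⁺/Mg the anode: E°cell = +3.20 V, n = 2.
Overall reaction: 2 Ag⁺(aq) + Mg(s) → 2 Ag(s) + Mg²⁺(aq); Q = [Mg²⁺]^1/[Ag⁺]^2.
From E = E° − (0.0592/n) log Q: log Q = (E° − E)·n/0.0592 = (+3.20 − (+3.163))·2/0.0592 = 1.2500.
So 2·log[Ag⁺] = 1·log(0.0287) − log Q = -1.5421 − (1.2500) = -2.7921; log[Ag⁺] = -2.7921 / 2 = -1.3961; [Ag⁺] = 10^(-1.3961) ≈ 0.040 M.

0.040 M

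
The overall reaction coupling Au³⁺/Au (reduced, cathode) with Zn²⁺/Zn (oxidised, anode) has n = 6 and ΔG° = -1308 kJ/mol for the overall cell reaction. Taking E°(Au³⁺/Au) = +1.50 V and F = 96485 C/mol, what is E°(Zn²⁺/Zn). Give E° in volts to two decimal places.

-0.76 V

E°cell = −ΔG°/(nF) = −(-1308×10³)/((6)(96485)) = +2.259 V.
Since Au³⁺/Au is the cathode and Zn²⁺/Zn the anode, E°cell = E°(Au³⁺/Au) − E°(Zn²⁺/Zn).
So E°(Zn²⁺/Zn) = E°(Au³⁺/Au) − E°cell = (+1.50) − (+2.259) = -0.76 V.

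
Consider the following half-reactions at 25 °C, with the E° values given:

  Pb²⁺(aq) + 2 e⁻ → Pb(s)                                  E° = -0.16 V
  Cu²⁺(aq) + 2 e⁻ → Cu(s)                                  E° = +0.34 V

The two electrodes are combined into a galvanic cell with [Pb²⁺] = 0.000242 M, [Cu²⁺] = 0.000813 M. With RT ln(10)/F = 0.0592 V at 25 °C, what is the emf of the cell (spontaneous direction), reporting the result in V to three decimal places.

Cu²⁺/Cu is the cathode (higher E°), Pb²⁺/Pb the anode: E°cell = +0.34 − (-0.16) = +0.50 V, n = 2.
Overall: Cu²⁺(aq) + Pb(s) → Cu(s) + Pb²⁺(aq)
Q = [Pb²⁺] / ([Cu²⁺]); log Q = -0.526.
E = E° − (0.0592/n) log Q = +0.50 − (0.0592/2)(-0.526) = +0.516 V.

+0.516 V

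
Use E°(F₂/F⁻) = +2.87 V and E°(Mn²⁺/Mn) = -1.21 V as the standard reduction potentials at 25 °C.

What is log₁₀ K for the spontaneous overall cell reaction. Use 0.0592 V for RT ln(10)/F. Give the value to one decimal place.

Cathode: F₂/F⁻; anode: Mn²⁺/Mn. E°cell = +4.08 V, n = 2.
log K = nE°cell / 0.0592 = (2)(+4.08) / 0.0592 = 137.8.

137.8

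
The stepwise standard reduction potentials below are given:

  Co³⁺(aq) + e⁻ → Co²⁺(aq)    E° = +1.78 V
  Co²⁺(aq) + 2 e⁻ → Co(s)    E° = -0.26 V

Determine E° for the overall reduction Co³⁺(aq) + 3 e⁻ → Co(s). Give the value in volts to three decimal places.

Since ΔG° = −nFE° is additive over sequential reductions, n₃E°₃ = n₁E°₁ + n₂E°₂.
E°₃ = (1×+1.78 + 2×-0.26) / 3 = (+1.260) / 3 = +0.420 V.

+0.420 V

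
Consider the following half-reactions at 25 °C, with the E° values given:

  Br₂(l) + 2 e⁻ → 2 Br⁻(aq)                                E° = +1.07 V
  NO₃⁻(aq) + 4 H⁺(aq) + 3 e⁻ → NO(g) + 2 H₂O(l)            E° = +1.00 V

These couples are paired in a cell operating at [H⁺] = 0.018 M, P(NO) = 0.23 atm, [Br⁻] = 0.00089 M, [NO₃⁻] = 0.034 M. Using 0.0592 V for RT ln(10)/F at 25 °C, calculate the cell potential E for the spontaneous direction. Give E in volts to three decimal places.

Br₂/Br⁻ is the cathode (higher E°), NO₃⁻/NO the anode: E°cell = +1.07 − (+1.00) = +0.07 V, n = 6.
Overall: 3 Br₂(l) + 2 NO(g) + 4 H₂O(l) → 6 Br⁻(aq) + 2 NO₃⁻(aq) + 8 H⁺(aq)
Q = [Br⁻]^6·[NO₃⁻]^2·[H⁺]^8 / (P(NO)^2); log Q = -33.922.
E = E° − (0.0592/n) log Q = +0.07 − (0.0592/6)(-33.922) = +0.405 V.

+0.405 V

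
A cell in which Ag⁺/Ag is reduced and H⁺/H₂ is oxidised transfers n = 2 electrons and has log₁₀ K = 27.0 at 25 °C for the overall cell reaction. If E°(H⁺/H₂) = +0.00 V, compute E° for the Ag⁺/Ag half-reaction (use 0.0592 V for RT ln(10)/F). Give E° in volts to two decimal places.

E°cell = (0.0592/n)·log K = (0.0592/2)(27.0) = +0.799 V.
Since Ag⁺/Ag is the cathode and H⁺/H₂ the anode, E°cell = E°(Ag⁺/Ag) − E°(H⁺/H₂).
So E°(Ag⁺/Ag) = E°cell + E°(H⁺/H₂) = +0.799 + (+0.00) = +0.80 V.

+0.80 V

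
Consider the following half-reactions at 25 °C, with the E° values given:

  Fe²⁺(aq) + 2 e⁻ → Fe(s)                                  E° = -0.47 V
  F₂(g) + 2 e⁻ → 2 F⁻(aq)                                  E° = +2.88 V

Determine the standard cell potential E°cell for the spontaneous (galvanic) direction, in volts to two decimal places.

The F₂/F⁻ couple has the higher reduction potential, so it is the cathode; Fe²⁺/Fe is oxidised at the anode.
E°cell = E°(cathode) − E°(anode) = (+2.88) − (-0.47) = +3.35 V.
Since E°cell > 0, the reaction is spontaneous under standard conditions.

+3.35 V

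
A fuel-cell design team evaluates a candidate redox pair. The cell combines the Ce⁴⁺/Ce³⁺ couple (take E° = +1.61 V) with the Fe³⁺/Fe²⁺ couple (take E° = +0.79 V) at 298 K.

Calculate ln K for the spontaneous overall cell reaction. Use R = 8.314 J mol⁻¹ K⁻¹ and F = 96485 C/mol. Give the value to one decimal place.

31.9

Cathode: Ce⁴⁺/Ce³⁺; anode: Fe³⁺/Fe²⁺. E°cell = (+1.61) − (+0.79) = +0.82 V, with n = 1.
ΔG° = −nFE° = −RT ln K, so ln K = nFE°/(RT) = (1)(96485)(+0.82) / ((8.314)(298)) = 31.934.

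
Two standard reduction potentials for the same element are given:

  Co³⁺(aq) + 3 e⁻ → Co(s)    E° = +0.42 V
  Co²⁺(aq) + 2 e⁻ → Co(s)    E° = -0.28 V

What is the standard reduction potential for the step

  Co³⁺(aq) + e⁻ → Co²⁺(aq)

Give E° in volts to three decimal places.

Sequential free energies add, so n₃E°₃ = n₁E°₁ + n₂E°₂.
With n₃ = 3, and the known step contributing 2×(-0.28) V, the unknown satisfies 1·E° = 3×(+0.42) − 2×(-0.28) = +1.820.
E° = +1.820 / 1 = +1.820 V.

+1.820 V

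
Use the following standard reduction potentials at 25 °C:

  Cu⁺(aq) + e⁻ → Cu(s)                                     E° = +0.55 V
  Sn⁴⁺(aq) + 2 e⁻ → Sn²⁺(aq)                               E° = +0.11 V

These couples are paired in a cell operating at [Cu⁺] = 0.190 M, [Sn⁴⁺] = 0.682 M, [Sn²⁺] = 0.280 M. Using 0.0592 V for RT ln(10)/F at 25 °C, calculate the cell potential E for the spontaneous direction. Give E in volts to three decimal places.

Cu⁺/Cu is the cathode (higher E°), Sn⁴⁺/Sn²⁺ the anode: E°cell = +0.55 − (+0.11) = +0.44 V, n = 2.
Overall: 2 Cu⁺(aq) + Sn²⁺(aq) → 2 Cu(s) + Sn⁴⁺(aq)
Q = [Sn⁴⁺] / ([Cu⁺]^2·[Sn²⁺]); log Q = 1.829.
E = E° − (0.0592/n) log Q = +0.44 − (0.0592/2)(1.829) = +0.386 V.

+0.386 V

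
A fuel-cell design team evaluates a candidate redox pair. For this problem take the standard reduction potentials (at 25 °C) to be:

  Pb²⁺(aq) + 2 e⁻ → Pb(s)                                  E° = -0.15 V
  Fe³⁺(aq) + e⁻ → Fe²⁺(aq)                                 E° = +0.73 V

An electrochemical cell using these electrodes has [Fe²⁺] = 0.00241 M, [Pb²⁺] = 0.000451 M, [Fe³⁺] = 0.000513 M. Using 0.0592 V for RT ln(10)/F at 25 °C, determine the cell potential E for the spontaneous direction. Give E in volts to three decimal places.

+0.939 V

Fe³⁺/Fe²⁺ is the cathode (higher E°), Pb²⁺/Pb the anode: E°cell = +0.73 − (-0.15) = +0.88 V, n = 2.
Overall: 2 Fe³⁺(aq) + Pb(s) → 2 Fe²⁺(aq) + Pb²⁺(aq)
Q = [Fe²⁺]^2·[Pb²⁺] / ([Fe³⁺]^2); log Q = -2.002.
E = E° − (0.0592/n) log Q = +0.88 − (0.0592/2)(-2.002) = +0.939 V.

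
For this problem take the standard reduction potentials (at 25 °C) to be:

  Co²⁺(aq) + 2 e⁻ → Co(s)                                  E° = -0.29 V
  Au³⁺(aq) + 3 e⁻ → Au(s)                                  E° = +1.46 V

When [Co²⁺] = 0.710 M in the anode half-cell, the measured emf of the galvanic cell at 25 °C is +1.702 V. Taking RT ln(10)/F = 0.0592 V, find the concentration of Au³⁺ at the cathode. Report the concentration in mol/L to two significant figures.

0.0022 M

Au³⁺/Au is the cathode, Co²⁺/Co the anode: E°cell = +1.75 V, n = 6.
Overall reaction: 2 Au³⁺(aq) + 3 Co(s) → 2 Au(s) + 3 Co²⁺(aq); Q = [Co²⁺]^3/[Au³⁺]^2.
From E = E° − (0.0592/n) log Q: log Q = (E° − E)·n/0.0592 = (+1.75 − (+1.702))·6/0.0592 = 4.8649.
So 2·log[Au³⁺] = 3·log(0.71) − log Q = -0.4462 − (4.8649) = -5.3111; log[Au³⁺] = -5.3111 / 2 = -2.6555; [Au³⁺] = 10^(-2.6555) ≈ 0.0022 M.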